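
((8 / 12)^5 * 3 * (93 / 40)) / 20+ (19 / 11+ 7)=65141 / 7425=8.77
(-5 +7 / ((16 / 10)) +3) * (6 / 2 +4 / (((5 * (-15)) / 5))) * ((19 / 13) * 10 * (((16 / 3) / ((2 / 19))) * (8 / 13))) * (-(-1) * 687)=1030386416 / 507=2032320.35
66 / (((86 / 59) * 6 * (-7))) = -649 / 602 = -1.08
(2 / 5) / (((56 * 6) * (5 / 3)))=1 / 1400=0.00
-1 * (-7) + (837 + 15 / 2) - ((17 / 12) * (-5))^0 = 1701 / 2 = 850.50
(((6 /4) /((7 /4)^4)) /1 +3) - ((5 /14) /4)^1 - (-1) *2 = 97397 /19208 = 5.07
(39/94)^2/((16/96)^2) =13689/2209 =6.20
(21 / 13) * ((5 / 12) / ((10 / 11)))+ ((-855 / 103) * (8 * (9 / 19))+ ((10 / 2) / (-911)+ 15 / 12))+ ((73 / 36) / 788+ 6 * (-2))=-41.47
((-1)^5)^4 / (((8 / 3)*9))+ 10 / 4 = 61 / 24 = 2.54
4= 4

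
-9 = -9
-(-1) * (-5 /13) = -5 /13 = -0.38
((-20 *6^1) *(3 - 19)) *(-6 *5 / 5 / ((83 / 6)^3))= -2488320 / 571787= -4.35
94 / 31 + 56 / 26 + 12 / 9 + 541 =661951 / 1209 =547.52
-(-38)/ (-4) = -19/ 2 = -9.50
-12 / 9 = -1.33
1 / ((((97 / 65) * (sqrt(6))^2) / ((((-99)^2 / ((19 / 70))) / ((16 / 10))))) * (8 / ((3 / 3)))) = 37162125 / 117952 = 315.06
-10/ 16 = -5/ 8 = -0.62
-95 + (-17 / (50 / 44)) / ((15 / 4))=-37121 / 375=-98.99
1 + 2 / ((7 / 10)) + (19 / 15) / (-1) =272 / 105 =2.59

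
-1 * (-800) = 800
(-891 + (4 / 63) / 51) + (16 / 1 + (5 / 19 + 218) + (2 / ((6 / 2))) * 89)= -36469616 / 61047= -597.40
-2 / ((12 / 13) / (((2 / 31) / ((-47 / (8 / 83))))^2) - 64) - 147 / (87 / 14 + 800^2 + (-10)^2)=-90305272272398 / 393166127586881045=-0.00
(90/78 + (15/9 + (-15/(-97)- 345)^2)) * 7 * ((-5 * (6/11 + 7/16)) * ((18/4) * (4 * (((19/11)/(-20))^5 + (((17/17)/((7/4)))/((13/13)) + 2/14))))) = -5835996150908594963809917/110946317740544000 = -52601981.48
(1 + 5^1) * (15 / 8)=45 / 4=11.25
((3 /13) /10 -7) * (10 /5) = -13.95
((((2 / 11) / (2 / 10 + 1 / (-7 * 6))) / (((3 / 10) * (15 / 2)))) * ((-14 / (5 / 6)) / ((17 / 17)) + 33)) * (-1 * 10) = -30240 / 407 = -74.30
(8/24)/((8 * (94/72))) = 3/94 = 0.03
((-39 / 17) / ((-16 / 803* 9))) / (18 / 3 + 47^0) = 10439 / 5712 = 1.83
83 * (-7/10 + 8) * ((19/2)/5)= 115121/100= 1151.21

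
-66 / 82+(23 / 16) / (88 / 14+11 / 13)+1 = 168885 / 425744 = 0.40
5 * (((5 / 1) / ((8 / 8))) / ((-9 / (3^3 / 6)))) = -25 / 2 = -12.50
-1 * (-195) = 195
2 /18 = 1 /9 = 0.11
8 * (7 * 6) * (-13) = -4368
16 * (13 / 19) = 208 / 19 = 10.95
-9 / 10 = -0.90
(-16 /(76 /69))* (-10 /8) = 345 /19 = 18.16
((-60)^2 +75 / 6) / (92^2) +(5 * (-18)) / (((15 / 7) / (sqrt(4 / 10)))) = 7225 / 16928-42 * sqrt(10) / 5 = -26.14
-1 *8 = -8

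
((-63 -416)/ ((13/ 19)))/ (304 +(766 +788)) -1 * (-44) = 43.62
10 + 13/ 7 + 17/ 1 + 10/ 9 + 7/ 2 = 4217/ 126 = 33.47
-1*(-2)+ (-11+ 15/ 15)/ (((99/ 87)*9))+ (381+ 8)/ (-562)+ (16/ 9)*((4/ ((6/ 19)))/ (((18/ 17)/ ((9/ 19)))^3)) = 141457379/ 60255954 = 2.35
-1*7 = -7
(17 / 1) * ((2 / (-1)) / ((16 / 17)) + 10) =1071 / 8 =133.88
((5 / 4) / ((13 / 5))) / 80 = 5 / 832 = 0.01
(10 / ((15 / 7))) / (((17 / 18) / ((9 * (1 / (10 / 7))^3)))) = 64827 / 4250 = 15.25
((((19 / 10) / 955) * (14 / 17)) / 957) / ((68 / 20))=133 / 264127215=0.00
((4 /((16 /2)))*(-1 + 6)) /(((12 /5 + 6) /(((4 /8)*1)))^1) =25 /168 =0.15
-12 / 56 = -3 / 14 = -0.21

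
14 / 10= 7 / 5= 1.40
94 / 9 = 10.44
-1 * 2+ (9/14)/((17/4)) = -1.85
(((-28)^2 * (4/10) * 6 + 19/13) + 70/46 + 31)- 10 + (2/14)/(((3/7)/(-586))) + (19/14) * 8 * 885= 355354397/31395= 11318.82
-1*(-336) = 336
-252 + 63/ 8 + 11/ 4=-1931/ 8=-241.38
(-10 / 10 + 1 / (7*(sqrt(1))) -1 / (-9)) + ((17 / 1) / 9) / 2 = 0.20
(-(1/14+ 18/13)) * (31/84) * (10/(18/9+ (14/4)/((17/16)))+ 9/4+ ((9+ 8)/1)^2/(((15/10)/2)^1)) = -16454645/78624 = -209.28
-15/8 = -1.88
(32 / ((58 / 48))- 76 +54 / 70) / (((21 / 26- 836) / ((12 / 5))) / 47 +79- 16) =-725530728 / 827485855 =-0.88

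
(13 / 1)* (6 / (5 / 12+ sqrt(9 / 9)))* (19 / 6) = 2964 / 17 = 174.35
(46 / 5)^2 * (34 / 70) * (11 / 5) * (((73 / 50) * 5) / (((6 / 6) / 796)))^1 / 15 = 11496435368 / 328125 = 35036.76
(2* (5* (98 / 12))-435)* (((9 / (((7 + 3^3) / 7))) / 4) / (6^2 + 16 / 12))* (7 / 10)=-3339 / 1088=-3.07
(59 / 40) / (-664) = -59 / 26560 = -0.00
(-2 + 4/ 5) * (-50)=60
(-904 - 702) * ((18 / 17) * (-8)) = 231264 / 17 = 13603.76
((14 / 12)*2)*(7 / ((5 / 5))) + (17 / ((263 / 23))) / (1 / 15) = 30482 / 789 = 38.63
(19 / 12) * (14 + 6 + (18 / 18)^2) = 33.25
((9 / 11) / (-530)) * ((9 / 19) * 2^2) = -162 / 55385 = -0.00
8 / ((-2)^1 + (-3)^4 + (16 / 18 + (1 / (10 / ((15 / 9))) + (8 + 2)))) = 144 / 1621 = 0.09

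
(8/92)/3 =2/69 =0.03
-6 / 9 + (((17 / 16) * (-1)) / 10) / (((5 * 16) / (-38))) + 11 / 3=19523 / 6400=3.05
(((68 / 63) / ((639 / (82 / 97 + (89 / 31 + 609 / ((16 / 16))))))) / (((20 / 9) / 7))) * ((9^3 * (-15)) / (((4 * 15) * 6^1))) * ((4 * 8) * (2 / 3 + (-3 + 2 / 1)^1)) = 1127572056 / 1067485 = 1056.29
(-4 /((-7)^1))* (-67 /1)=-268 /7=-38.29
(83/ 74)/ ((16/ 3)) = 249/ 1184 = 0.21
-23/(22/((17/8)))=-391/176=-2.22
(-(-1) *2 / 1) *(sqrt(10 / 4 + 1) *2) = 2 *sqrt(14) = 7.48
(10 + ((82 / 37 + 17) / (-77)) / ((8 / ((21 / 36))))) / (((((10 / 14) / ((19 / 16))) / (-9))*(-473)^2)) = -155613591 / 233107719680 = -0.00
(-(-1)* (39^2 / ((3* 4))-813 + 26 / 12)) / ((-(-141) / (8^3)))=-1050752 / 423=-2484.05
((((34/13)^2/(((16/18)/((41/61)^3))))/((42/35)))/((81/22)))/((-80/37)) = -0.24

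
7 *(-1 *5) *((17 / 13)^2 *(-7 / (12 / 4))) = 70805 / 507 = 139.65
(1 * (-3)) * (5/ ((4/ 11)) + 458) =-5661/ 4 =-1415.25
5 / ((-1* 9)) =-0.56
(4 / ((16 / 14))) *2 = 7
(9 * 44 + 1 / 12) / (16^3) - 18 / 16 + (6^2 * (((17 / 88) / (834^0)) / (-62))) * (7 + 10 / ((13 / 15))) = -677152543 / 217890816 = -3.11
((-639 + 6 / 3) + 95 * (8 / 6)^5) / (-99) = 57511 / 24057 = 2.39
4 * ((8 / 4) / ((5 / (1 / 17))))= 8 / 85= 0.09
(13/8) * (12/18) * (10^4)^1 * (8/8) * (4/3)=130000/9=14444.44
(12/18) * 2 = 4/3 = 1.33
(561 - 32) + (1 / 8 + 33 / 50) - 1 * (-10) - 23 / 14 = 753399 / 1400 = 538.14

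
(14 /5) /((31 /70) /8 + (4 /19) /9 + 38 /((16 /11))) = 268128 /2509271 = 0.11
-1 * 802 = -802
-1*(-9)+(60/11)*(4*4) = 1059/11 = 96.27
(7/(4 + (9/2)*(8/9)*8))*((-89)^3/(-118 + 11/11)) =4934783/4212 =1171.60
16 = 16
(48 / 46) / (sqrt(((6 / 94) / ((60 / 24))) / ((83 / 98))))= 4* sqrt(58515) / 161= 6.01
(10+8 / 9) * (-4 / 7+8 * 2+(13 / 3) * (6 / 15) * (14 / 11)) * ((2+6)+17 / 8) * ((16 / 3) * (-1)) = -570304 / 55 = -10369.16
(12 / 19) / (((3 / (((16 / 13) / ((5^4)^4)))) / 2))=128 / 37689208984375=0.00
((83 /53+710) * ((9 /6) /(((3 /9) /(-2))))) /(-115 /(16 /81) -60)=1810224 /181525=9.97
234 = 234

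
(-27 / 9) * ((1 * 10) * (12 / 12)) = -30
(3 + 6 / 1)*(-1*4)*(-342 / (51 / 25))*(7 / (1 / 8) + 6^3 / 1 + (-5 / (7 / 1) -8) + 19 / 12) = 190228950 / 119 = 1598562.61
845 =845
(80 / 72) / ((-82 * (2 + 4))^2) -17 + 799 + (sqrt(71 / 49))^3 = 71 * sqrt(71) / 343 + 851823221 / 1089288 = 783.74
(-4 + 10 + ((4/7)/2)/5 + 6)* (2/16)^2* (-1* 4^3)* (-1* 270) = 22788/7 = 3255.43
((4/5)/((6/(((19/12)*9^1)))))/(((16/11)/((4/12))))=209/480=0.44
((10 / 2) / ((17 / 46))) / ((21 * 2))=115 / 357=0.32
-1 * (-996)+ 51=1047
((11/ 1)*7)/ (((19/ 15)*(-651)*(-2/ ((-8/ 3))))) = -220/ 1767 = -0.12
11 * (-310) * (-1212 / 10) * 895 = 369896340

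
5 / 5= 1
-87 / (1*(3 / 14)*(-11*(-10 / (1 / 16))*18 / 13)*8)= -2639 / 126720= -0.02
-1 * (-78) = 78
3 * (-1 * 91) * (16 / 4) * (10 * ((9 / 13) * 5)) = -37800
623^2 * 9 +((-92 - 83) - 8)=3492978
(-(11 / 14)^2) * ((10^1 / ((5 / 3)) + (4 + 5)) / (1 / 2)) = -1815 / 98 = -18.52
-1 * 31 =-31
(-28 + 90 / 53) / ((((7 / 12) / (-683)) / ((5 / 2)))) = 28563060 / 371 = 76989.38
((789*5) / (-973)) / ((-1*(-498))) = -1315 / 161518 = -0.01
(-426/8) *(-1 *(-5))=-1065/4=-266.25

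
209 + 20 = 229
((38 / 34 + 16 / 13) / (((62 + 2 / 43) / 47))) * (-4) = -1048899 / 147407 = -7.12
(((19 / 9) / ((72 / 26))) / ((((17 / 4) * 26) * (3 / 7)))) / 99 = 133 / 817938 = 0.00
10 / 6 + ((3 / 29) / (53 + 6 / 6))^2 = 454141 / 272484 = 1.67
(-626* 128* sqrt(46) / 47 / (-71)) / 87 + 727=80128* sqrt(46) / 290319 + 727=728.87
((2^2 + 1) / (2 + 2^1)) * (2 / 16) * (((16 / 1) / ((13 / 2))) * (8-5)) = 15 / 13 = 1.15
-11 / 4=-2.75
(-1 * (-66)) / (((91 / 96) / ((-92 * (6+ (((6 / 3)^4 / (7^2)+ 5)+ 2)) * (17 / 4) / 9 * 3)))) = -539242176 / 4459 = -120933.43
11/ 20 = 0.55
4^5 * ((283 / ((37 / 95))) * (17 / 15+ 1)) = 176193536 / 111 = 1587329.15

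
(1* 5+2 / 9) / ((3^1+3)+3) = 47 / 81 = 0.58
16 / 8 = 2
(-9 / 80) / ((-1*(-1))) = -9 / 80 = -0.11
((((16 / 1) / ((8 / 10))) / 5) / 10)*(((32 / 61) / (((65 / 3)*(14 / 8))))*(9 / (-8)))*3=-2592 / 138775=-0.02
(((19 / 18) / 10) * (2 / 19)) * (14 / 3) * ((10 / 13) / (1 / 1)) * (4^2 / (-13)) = -224 / 4563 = -0.05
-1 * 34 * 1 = -34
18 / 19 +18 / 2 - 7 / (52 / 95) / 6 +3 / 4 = 50779 / 5928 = 8.57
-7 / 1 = -7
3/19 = 0.16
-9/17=-0.53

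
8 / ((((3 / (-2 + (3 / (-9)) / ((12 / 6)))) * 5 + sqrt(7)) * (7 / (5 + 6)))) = -102960 / 48419-14872 * sqrt(7) / 48419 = -2.94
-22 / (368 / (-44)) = 121 / 46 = 2.63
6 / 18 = 1 / 3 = 0.33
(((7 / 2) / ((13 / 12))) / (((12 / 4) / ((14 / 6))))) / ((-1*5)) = -98 / 195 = -0.50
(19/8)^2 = 5.64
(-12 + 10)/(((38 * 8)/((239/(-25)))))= 239/3800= 0.06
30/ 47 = 0.64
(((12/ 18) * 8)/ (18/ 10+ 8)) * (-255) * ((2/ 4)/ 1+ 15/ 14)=-218.08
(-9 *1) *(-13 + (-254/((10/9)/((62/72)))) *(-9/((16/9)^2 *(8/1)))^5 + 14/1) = -13780523946923212257/720575940379279360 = -19.12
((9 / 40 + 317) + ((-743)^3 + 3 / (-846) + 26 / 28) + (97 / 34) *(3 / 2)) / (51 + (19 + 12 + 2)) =-275291096280379 / 56377440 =-4883001.01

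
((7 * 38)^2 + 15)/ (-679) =-70771/ 679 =-104.23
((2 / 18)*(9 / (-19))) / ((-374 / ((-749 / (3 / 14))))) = -5243 / 10659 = -0.49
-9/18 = -1/2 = -0.50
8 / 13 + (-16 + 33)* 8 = 1776 / 13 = 136.62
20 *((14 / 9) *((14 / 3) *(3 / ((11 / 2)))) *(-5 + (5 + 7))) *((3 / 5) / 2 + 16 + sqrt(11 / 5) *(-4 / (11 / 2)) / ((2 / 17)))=894544 / 99 - 746368 *sqrt(55) / 1089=3952.96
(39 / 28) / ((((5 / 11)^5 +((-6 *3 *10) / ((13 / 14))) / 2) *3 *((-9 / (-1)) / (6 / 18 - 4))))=299393809 / 153380028060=0.00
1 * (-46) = -46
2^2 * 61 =244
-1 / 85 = -0.01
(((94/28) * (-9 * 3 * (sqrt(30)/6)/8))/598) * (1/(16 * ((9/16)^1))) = -47 * sqrt(30)/133952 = -0.00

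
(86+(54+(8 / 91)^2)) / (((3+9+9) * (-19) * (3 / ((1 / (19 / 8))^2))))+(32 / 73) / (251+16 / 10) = -696533242336 / 36657921610947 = -0.02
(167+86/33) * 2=11194/33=339.21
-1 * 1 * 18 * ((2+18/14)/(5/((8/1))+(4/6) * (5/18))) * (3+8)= -983664/1225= -802.99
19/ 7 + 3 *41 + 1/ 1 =887/ 7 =126.71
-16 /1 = -16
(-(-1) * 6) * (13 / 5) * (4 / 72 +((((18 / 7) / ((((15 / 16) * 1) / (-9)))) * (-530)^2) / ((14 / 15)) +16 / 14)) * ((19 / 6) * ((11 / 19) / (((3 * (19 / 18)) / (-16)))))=14992884519184 / 13965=1073604333.63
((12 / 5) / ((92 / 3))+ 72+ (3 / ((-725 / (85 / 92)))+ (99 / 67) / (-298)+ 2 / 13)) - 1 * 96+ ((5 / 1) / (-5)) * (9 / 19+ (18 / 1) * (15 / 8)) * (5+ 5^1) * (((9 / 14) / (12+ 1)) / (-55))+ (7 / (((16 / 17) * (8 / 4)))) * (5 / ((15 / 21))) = 3993723215871 / 1558659366880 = 2.56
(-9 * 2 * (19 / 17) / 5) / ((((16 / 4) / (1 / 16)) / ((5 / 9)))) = -19 / 544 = -0.03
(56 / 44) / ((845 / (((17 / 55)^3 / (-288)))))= -34391 / 222689610000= -0.00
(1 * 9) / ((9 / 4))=4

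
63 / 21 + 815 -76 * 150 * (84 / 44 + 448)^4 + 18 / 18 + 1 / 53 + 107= -362452029762131878561 / 775973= -467093609909277.61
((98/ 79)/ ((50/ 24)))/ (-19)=-0.03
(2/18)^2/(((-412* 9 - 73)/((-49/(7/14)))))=98/306261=0.00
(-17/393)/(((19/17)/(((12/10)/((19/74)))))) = -42772/236455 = -0.18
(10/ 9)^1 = 10/ 9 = 1.11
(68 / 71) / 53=0.02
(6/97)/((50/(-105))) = -0.13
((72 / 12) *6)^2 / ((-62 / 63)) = -40824 / 31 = -1316.90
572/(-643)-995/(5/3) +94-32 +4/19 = -6544391/12217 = -535.68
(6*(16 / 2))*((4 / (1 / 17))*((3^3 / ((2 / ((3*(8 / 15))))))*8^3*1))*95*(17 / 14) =29148512256 / 7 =4164073179.43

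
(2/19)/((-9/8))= -16/171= -0.09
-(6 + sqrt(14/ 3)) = -6 - sqrt(42)/ 3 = -8.16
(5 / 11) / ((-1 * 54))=-0.01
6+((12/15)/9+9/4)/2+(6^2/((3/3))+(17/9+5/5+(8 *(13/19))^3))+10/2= 177008773/823080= 215.06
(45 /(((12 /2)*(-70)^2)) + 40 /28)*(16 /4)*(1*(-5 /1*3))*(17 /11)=-132.61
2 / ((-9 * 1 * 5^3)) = -2 / 1125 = -0.00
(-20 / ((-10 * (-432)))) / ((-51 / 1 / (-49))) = -49 / 11016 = -0.00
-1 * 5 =-5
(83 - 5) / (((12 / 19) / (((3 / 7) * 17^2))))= 214149 / 14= 15296.36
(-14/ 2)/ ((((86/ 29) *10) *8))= -203/ 6880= -0.03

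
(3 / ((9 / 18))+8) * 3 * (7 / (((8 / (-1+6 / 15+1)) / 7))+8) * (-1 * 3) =-13167 / 10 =-1316.70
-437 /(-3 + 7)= -437 /4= -109.25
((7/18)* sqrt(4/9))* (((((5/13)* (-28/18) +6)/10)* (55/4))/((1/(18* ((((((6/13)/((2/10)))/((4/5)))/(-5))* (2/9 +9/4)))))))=-2706935/54756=-49.44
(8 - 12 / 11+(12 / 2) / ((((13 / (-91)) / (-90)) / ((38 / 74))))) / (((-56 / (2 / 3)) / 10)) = -1982080 / 8547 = -231.90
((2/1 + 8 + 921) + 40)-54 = 917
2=2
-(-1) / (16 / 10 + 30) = 5 / 158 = 0.03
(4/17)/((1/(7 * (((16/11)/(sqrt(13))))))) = 448 * sqrt(13)/2431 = 0.66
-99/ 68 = -1.46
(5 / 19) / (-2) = -5 / 38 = -0.13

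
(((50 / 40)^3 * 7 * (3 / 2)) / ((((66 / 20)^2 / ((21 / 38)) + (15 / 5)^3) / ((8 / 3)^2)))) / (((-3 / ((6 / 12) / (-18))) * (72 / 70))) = 5359375 / 190671408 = 0.03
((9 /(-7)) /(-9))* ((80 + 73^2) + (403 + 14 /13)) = 830.44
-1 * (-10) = 10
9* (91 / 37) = 819 / 37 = 22.14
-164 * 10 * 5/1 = -8200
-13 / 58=-0.22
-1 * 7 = -7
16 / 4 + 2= 6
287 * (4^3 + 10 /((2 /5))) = 25543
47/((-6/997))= -7809.83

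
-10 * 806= -8060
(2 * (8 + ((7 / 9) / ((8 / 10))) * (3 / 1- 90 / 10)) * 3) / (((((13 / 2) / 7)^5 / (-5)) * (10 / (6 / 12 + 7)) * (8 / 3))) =-756315 / 28561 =-26.48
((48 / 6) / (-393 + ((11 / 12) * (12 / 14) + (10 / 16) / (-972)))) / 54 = -0.00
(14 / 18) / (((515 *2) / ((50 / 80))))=7 / 14832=0.00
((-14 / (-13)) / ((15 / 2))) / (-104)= -7 / 5070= -0.00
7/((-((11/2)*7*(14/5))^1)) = -5/77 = -0.06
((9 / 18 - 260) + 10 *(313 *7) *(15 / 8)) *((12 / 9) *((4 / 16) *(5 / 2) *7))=1905015 / 8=238126.88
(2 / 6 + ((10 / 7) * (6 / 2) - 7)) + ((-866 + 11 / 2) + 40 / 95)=-688243 / 798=-862.46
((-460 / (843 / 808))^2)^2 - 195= 19084323406462011525805 / 505022001201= 37789093071.35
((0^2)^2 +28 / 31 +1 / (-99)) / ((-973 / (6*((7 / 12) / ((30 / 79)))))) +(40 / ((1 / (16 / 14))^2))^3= 429420535563763189 / 3011280273540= 142603.97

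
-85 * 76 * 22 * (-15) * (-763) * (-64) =104100057600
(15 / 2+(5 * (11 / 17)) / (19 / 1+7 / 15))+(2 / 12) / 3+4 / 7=2593543 / 312732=8.29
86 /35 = 2.46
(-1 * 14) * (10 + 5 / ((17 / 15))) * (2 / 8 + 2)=-15435 / 34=-453.97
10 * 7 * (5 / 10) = 35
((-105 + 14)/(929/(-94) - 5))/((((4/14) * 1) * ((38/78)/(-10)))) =-11676210/26581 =-439.27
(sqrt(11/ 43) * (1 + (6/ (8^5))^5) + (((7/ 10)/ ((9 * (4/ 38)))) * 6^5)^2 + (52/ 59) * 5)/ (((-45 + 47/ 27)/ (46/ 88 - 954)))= 1337292727126854023414024577 * sqrt(473)/ 2608937476592095673339346944 + 13788900848723859/ 18950800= 727615776.64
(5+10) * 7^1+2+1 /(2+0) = 215 /2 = 107.50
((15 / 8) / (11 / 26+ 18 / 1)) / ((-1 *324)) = -65 / 206928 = -0.00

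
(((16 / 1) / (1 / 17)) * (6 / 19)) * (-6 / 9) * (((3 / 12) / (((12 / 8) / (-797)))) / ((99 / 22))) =867136 / 513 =1690.32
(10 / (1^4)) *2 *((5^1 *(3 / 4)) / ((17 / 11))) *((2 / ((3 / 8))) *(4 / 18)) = 8800 / 153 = 57.52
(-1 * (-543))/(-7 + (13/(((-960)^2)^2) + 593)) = 461195182080000/497717084160013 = 0.93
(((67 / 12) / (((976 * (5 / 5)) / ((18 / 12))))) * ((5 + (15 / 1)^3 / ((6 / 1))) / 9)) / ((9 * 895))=15209 / 226416384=0.00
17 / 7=2.43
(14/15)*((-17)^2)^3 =337925966/15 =22528397.73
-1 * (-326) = 326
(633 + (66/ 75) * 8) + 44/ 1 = 17101/ 25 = 684.04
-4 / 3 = -1.33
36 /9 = 4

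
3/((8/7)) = 21/8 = 2.62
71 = 71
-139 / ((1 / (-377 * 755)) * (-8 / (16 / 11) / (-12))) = 949542360 / 11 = 86322032.73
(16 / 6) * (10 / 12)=20 / 9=2.22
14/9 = 1.56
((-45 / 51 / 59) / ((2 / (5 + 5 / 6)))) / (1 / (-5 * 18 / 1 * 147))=1157625 / 2006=577.08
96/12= 8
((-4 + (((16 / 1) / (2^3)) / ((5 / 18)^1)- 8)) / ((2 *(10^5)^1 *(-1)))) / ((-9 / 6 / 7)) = -7 / 62500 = -0.00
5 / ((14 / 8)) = 20 / 7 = 2.86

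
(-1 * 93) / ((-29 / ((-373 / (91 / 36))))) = -1248804 / 2639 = -473.21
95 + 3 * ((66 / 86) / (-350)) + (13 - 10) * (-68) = -1640549 / 15050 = -109.01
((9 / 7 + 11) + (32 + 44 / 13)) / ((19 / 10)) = 43380 / 1729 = 25.09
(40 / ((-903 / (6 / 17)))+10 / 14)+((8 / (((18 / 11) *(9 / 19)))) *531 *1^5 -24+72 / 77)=2764969609 / 506583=5458.08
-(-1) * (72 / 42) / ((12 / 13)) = 13 / 7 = 1.86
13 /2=6.50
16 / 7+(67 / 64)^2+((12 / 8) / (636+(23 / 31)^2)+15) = 322444262963 / 17539379200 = 18.38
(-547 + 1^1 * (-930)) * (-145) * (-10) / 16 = -1070825 / 8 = -133853.12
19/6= 3.17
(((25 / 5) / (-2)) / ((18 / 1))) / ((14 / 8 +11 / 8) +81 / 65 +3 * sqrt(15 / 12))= -1477450 / 19120761 +169000 * sqrt(5) / 6373587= -0.02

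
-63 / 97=-0.65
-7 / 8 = -0.88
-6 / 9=-2 / 3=-0.67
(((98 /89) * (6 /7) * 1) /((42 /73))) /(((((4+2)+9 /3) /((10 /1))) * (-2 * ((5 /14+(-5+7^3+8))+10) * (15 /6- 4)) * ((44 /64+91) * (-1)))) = -327040 /17587227789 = -0.00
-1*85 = -85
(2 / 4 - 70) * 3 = -417 / 2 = -208.50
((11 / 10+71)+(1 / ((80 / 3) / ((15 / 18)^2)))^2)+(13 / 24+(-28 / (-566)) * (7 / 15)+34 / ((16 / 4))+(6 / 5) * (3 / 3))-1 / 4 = 4283351087 / 52162560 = 82.12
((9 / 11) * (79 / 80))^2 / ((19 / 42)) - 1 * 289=-287.56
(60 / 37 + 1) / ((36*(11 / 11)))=97 / 1332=0.07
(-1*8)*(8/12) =-16/3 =-5.33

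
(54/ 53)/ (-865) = -54/ 45845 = -0.00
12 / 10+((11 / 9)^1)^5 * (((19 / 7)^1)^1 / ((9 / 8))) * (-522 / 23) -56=-9704015666 / 47534445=-204.15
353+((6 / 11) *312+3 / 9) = 17276 / 33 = 523.52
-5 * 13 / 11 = -65 / 11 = -5.91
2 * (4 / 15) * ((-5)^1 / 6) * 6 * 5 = -40 / 3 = -13.33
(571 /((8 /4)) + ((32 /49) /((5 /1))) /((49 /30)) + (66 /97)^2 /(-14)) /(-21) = -12901585087 /948822378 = -13.60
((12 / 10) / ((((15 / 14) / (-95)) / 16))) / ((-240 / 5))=532 / 15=35.47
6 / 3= 2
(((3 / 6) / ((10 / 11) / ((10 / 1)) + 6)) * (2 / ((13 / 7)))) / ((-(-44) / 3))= 21 / 3484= 0.01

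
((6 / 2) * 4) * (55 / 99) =20 / 3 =6.67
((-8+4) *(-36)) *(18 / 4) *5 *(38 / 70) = 12312 / 7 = 1758.86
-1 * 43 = -43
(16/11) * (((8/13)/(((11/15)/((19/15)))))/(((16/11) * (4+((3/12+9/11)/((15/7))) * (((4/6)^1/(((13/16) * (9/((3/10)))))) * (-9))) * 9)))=475/15594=0.03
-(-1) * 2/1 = 2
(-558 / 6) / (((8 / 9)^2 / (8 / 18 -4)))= 837 / 2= 418.50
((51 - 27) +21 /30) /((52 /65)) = 30.88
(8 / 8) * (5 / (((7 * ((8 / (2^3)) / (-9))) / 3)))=-135 / 7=-19.29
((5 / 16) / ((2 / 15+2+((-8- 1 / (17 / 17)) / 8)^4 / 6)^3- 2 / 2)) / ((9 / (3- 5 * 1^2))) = -128849018880000 / 23803636604880349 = -0.01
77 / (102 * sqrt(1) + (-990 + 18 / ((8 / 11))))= -308 / 3453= -0.09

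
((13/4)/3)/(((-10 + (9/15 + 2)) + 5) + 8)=0.19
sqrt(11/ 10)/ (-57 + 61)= sqrt(110)/ 40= 0.26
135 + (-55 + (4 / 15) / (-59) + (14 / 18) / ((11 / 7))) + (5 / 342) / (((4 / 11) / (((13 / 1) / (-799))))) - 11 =82157503163 / 1182296280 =69.49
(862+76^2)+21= 6659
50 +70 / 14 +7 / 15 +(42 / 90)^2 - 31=5554 / 225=24.68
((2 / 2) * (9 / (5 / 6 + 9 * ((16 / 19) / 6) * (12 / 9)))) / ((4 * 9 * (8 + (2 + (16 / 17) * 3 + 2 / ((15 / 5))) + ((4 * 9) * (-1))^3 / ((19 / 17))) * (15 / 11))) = -0.00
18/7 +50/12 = 283/42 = 6.74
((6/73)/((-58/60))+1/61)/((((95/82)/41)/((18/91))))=-536353308/1116389365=-0.48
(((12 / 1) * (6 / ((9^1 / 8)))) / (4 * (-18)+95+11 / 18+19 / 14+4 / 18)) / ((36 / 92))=448 / 69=6.49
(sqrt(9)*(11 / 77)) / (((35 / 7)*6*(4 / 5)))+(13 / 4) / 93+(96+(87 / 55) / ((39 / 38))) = 363412961 / 3723720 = 97.59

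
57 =57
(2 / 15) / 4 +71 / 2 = 533 / 15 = 35.53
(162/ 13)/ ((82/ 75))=6075/ 533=11.40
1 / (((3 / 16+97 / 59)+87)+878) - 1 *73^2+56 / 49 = -34038729647 / 6388823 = -5327.86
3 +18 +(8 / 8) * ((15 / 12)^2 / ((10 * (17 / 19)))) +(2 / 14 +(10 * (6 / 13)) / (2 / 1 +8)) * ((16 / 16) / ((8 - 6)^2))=1055709 / 49504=21.33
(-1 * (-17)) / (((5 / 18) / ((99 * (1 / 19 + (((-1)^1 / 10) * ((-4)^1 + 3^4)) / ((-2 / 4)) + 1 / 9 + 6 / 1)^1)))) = 62058942 / 475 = 130650.40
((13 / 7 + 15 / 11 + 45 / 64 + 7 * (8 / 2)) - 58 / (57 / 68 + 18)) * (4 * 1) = 26013167 / 225456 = 115.38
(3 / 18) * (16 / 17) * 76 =608 / 51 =11.92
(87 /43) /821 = 87 /35303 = 0.00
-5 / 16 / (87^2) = -5 / 121104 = -0.00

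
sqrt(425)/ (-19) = -5 * sqrt(17)/ 19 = -1.09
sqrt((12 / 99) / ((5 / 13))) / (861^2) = 2 * sqrt(2145) / 122317965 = 0.00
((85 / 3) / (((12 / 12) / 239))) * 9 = 60945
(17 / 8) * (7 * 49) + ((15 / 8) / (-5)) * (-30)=5921 / 8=740.12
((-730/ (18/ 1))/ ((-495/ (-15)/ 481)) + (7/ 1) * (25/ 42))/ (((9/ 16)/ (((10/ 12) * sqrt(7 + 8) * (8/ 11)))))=-55784800 * sqrt(15)/ 88209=-2449.34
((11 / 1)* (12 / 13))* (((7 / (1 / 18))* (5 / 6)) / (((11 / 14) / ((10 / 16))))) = 11025 / 13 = 848.08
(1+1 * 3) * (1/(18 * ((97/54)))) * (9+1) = 120/97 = 1.24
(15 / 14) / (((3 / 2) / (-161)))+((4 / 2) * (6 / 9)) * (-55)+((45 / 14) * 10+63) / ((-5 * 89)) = -1761973 / 9345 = -188.55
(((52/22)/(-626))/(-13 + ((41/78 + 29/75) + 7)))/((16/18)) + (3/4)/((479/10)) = 359794005/21815577916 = 0.02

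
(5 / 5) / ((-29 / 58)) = -2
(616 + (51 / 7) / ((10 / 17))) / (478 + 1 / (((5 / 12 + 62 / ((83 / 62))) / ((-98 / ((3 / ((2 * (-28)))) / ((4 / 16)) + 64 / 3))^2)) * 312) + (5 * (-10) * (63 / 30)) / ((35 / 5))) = 2991377812955311 / 2204079936741970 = 1.36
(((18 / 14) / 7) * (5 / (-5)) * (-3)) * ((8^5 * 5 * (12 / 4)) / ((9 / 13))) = 19169280 / 49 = 391209.80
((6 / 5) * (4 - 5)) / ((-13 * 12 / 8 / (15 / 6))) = 2 / 13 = 0.15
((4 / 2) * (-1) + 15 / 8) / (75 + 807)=-1 / 7056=-0.00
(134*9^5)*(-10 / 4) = -19781415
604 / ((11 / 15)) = 9060 / 11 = 823.64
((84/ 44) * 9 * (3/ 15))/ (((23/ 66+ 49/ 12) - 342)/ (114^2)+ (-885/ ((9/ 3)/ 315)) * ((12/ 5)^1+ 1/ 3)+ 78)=-3274992/ 241993082435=-0.00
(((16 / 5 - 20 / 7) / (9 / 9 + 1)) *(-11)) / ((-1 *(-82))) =-33 / 1435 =-0.02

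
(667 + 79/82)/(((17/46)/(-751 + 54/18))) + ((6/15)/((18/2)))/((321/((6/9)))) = -2402071010296/1776735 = -1351957.95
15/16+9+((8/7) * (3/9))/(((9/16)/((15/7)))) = 80359/7056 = 11.39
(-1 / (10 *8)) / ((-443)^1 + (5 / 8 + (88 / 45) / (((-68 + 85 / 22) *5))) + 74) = 0.00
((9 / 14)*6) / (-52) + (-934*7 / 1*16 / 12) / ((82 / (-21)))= 33316541 / 14924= 2232.41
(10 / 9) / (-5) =-2 / 9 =-0.22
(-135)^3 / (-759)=820125 / 253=3241.60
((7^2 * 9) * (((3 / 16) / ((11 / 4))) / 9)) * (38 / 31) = 2793 / 682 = 4.10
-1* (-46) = 46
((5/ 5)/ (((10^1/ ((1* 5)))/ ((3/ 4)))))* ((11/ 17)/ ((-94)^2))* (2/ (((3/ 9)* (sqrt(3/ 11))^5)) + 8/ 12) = 11/ 600848 + 1331* sqrt(33)/ 1802544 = 0.00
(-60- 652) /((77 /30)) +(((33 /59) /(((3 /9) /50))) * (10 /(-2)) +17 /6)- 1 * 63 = -20635963 /27258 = -757.06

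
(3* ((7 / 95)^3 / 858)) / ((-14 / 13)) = -49 / 37724500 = -0.00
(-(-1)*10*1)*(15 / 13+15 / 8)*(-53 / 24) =-27825 / 416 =-66.89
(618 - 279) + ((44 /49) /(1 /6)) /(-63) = 348743 /1029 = 338.91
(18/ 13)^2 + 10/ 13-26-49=-12221/ 169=-72.31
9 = 9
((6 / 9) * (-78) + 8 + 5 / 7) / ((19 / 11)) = -3333 / 133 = -25.06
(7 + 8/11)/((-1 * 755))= -0.01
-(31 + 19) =-50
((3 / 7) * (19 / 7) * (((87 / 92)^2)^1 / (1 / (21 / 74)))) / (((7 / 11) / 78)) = 555254271 / 15345232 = 36.18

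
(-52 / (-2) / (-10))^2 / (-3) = -2.25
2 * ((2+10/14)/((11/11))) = 5.43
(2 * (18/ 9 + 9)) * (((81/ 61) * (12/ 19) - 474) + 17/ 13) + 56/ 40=-781930621/ 75335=-10379.38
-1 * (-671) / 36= 671 / 36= 18.64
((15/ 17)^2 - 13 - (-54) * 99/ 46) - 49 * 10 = -2565769/ 6647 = -386.00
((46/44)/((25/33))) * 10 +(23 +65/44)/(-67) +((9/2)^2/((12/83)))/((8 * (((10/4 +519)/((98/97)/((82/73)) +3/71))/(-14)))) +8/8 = 34708810032779/2480605389680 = 13.99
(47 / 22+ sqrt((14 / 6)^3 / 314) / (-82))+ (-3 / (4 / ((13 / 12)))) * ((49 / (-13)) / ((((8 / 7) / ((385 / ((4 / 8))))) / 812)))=294879191 / 176 - 7 * sqrt(6594) / 231732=1675449.95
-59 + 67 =8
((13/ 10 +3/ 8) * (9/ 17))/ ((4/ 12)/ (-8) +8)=1809/ 16235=0.11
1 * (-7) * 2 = -14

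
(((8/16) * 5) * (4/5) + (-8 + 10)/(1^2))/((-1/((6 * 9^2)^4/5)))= -223154201664/5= -44630840332.80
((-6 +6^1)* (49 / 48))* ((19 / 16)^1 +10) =0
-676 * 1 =-676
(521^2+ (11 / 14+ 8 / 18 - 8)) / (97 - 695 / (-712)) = 2770.41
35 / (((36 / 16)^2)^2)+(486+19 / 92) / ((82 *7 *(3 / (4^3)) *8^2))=13926497 / 8450568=1.65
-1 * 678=-678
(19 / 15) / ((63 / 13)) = 247 / 945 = 0.26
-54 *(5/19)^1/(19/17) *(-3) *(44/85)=7128/361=19.75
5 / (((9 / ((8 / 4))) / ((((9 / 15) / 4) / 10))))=1 / 60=0.02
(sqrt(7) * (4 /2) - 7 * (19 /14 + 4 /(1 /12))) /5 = -691 /10 + 2 * sqrt(7) /5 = -68.04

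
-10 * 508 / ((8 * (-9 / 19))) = 12065 / 9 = 1340.56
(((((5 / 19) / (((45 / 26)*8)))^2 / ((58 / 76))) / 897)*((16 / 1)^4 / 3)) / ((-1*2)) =-53248 / 9238617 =-0.01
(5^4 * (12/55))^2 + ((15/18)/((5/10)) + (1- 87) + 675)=19185.71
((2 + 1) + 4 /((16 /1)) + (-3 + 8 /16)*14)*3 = -381 /4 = -95.25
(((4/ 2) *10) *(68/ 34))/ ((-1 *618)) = -20/ 309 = -0.06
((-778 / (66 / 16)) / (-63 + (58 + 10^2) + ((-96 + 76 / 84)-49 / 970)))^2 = 1785988740121600 / 1066610281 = 1674452.96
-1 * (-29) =29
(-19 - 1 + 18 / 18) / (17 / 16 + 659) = -304 / 10561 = -0.03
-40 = -40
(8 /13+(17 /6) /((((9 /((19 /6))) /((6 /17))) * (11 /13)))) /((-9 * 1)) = -7963 /69498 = -0.11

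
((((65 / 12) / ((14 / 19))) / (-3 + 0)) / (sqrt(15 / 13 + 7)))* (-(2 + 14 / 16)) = 28405* sqrt(1378) / 427392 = 2.47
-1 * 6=-6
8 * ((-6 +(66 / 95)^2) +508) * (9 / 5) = 326513232 / 45125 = 7235.75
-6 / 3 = -2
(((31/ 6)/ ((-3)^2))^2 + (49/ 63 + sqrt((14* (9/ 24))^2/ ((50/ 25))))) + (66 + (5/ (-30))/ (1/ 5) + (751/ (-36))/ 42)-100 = -1397107/ 40824 + 21* sqrt(2)/ 8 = -30.51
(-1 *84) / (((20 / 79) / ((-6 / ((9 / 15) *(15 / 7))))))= 7742 / 5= 1548.40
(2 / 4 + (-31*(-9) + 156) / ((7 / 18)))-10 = 15527 / 14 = 1109.07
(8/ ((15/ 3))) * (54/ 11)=432/ 55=7.85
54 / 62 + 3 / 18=193 / 186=1.04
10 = 10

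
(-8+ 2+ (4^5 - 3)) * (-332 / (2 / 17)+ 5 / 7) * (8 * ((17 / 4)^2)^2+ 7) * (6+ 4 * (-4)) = 1199063003625 / 16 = 74941437726.56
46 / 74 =23 / 37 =0.62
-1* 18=-18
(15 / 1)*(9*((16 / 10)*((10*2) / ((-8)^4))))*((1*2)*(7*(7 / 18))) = 735 / 128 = 5.74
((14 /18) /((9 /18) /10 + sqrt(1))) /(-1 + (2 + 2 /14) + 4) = 35 /243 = 0.14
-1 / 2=-0.50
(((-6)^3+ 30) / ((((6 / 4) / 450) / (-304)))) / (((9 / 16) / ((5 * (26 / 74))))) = 52978162.16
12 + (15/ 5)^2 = 21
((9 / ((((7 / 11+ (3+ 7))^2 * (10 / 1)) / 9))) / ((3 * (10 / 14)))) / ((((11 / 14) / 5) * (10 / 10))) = 539 / 2535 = 0.21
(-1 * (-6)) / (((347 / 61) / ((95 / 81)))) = 11590 / 9369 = 1.24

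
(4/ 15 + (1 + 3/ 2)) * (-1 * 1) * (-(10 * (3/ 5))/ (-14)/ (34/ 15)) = -249/ 476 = -0.52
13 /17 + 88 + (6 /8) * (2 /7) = 21177 /238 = 88.98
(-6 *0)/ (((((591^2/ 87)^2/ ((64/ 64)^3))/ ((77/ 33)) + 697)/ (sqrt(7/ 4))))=0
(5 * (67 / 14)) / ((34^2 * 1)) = 335 / 16184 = 0.02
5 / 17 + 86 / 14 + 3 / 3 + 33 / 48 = 15469 / 1904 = 8.12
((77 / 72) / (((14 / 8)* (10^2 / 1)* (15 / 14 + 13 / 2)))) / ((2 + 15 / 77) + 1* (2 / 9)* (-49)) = -5929 / 63865000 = -0.00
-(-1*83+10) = 73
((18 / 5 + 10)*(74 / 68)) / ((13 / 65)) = 74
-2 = -2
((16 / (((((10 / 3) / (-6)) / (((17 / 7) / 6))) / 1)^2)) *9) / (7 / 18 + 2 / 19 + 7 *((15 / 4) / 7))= 64047024 / 3556175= 18.01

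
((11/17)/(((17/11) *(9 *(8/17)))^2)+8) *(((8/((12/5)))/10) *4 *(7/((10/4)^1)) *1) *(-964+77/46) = -43775503499/1520208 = -28795.73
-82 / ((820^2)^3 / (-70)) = 7 / 370739843200000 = 0.00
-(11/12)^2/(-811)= 0.00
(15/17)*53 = 795/17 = 46.76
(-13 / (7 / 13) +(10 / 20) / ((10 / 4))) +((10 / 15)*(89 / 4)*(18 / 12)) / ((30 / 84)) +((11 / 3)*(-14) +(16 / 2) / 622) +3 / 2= -74867 / 6531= -11.46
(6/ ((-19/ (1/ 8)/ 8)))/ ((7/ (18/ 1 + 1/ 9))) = -326/ 399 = -0.82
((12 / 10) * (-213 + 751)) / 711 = 1076 / 1185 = 0.91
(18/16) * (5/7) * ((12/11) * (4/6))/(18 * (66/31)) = 0.02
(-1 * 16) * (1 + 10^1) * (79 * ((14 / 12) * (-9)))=145992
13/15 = 0.87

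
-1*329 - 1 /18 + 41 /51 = -100445 /306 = -328.25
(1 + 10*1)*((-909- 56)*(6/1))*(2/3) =-42460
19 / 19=1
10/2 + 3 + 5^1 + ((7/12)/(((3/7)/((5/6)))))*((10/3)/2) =9649/648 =14.89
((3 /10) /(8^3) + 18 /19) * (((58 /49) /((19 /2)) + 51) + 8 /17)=48.91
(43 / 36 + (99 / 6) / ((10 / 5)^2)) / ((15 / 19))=7277 / 1080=6.74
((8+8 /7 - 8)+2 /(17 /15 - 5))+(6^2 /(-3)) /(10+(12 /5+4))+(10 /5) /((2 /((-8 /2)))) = -34175 /8323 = -4.11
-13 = -13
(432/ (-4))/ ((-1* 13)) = 8.31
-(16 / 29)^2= -256 / 841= -0.30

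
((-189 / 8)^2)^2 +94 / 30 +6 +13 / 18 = 311530.81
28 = 28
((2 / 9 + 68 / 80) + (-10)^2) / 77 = 2599 / 1980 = 1.31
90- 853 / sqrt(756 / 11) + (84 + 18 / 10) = 879 / 5- 853 * sqrt(231) / 126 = 72.91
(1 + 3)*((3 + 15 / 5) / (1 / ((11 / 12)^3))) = 1331 / 72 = 18.49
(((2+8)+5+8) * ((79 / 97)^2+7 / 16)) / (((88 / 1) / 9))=34303833 / 13247872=2.59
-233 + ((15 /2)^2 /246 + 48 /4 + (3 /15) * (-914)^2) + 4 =273654383 /1640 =166862.43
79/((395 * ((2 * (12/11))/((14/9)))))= 77/540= 0.14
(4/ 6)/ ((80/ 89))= 89/ 120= 0.74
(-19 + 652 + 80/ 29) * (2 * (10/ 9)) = 368740/ 261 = 1412.80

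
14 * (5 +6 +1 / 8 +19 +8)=2135 / 4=533.75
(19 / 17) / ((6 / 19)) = 361 / 102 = 3.54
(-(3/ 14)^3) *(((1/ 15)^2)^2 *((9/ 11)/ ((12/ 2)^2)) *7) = -1/ 32340000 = -0.00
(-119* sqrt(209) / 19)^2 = 155771 / 19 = 8198.47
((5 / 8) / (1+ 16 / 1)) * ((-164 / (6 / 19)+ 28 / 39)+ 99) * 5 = -136375 / 1768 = -77.14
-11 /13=-0.85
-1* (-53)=53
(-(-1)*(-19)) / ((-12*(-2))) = -19 / 24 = -0.79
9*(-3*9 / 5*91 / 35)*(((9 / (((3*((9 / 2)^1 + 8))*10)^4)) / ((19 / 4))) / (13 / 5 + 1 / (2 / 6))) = -351 / 162353515625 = -0.00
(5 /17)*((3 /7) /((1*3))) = 5 /119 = 0.04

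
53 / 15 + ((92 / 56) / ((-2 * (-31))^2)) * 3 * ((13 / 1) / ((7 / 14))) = 1439579 / 403620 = 3.57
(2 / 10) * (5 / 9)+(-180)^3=-52487999 / 9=-5831999.89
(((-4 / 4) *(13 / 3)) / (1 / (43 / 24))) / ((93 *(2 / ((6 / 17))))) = -559 / 37944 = -0.01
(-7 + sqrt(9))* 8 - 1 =-33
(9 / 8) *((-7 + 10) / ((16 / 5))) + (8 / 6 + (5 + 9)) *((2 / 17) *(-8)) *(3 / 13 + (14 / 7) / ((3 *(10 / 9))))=-10.93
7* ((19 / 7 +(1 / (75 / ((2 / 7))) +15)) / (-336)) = -4651 / 12600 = -0.37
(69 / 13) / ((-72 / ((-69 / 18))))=529 / 1872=0.28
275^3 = 20796875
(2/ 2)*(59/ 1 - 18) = 41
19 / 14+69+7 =1083 / 14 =77.36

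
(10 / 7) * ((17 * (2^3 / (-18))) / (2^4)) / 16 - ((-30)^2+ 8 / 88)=-19961351 / 22176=-900.13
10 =10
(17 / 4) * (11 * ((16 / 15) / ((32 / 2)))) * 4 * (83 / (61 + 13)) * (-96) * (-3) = 745008 / 185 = 4027.07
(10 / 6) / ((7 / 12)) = 20 / 7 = 2.86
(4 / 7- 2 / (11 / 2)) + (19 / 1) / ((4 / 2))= 1495 / 154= 9.71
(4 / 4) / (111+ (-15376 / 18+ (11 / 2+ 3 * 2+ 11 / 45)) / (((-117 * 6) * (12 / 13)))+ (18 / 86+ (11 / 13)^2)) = 423811440 / 47986219261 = 0.01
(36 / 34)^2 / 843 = 108 / 81209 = 0.00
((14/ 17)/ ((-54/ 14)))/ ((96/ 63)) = -343/ 2448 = -0.14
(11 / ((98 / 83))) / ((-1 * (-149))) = 913 / 14602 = 0.06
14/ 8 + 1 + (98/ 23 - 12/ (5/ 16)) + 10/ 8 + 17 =-13.14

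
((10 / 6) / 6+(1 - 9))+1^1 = -121 / 18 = -6.72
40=40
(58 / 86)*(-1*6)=-174 / 43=-4.05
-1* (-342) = 342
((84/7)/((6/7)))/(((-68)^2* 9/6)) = 7/3468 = 0.00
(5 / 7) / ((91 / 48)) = 240 / 637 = 0.38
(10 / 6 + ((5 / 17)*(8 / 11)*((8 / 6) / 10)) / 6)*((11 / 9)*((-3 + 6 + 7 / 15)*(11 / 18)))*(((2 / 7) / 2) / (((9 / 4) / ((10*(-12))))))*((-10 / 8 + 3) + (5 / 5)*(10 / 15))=-186648176 / 2342277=-79.69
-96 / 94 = -48 / 47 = -1.02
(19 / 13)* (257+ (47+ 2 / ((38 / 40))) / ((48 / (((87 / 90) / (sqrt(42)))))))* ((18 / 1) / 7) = 9019* sqrt(42) / 101920+ 87894 / 91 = 966.44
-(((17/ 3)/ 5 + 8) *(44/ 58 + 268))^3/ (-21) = 704297002.84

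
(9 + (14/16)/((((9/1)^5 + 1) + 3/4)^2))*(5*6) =270.00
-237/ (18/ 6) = -79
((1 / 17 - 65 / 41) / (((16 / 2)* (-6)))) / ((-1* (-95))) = 7 / 20910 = 0.00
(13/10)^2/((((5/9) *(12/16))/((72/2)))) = 18252/125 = 146.02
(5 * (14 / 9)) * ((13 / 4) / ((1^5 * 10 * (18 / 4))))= 91 / 162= 0.56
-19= -19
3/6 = 1/2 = 0.50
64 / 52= 16 / 13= 1.23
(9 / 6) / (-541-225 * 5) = -3 / 3332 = -0.00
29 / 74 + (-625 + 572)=-3893 / 74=-52.61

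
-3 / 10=-0.30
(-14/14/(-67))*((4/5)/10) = 2/1675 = 0.00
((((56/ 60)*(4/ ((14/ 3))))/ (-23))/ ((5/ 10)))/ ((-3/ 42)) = 112/ 115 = 0.97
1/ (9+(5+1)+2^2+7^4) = 1/ 2420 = 0.00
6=6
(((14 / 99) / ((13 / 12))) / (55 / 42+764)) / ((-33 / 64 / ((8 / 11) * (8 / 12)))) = -802816 / 5005532961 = -0.00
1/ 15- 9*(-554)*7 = 523531/ 15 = 34902.07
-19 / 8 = -2.38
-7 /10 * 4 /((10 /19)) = -133 /25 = -5.32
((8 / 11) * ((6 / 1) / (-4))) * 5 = -5.45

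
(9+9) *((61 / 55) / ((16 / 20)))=549 / 22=24.95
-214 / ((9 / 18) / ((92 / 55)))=-39376 / 55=-715.93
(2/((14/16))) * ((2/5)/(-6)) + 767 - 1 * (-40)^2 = -87481/105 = -833.15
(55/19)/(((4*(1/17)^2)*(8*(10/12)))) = 9537/304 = 31.37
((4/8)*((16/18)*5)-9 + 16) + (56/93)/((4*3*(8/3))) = 10313/1116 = 9.24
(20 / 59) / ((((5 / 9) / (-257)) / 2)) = -18504 / 59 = -313.63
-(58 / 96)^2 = -0.37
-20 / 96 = -5 / 24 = -0.21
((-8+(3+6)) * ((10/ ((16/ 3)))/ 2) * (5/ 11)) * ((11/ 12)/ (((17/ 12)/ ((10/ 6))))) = 125/ 272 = 0.46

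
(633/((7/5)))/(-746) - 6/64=-0.70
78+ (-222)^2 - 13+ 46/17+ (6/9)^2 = 7550879/153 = 49352.15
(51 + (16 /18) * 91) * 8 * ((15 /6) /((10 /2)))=4748 /9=527.56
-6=-6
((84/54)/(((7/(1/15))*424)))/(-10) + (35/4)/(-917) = -357881/37492200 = -0.01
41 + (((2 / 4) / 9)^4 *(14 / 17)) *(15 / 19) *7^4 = 231783563 / 5651208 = 41.01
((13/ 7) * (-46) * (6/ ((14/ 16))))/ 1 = -28704/ 49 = -585.80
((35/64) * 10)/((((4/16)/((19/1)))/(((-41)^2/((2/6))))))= 16767975/8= 2095996.88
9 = 9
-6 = -6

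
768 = 768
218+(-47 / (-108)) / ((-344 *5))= 40495633 / 185760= 218.00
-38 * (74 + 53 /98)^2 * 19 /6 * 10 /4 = -32106753375 /19208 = -1671530.27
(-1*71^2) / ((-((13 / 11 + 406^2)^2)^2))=73805281 / 10809148022226057135937761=0.00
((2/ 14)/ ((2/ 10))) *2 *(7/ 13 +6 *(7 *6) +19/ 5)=33324/ 91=366.20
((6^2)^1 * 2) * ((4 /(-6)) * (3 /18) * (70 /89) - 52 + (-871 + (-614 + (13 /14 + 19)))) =-68053676 /623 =-109235.43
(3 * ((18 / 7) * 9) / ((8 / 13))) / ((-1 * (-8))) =3159 / 224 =14.10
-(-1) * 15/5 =3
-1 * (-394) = 394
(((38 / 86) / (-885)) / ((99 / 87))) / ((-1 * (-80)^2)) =551 / 8037216000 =0.00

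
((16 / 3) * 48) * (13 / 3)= 3328 / 3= 1109.33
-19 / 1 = -19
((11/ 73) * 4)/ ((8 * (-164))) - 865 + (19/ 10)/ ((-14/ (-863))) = -747.88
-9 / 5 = -1.80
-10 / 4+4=3 / 2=1.50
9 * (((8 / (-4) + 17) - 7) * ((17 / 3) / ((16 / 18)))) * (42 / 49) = 2754 / 7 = 393.43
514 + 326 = 840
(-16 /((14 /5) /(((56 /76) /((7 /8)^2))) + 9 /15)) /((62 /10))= -25600 /34813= -0.74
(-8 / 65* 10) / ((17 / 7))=-112 / 221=-0.51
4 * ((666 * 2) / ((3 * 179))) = 1776 / 179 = 9.92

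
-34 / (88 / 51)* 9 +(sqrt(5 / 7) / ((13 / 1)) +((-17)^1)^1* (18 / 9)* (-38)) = sqrt(35) / 91 +49045 / 44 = 1114.72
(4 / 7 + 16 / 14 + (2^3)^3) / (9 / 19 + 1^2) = 17081 / 49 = 348.59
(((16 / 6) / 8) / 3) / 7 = 1 / 63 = 0.02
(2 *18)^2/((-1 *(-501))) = 432/167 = 2.59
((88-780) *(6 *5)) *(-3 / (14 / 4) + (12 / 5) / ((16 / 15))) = -202410 / 7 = -28915.71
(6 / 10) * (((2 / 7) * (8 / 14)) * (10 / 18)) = 8 / 147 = 0.05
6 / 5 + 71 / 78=2.11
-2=-2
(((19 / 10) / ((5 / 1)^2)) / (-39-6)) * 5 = -19 / 2250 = -0.01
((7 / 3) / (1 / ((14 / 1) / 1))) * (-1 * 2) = -196 / 3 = -65.33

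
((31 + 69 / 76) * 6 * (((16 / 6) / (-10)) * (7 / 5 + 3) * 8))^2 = 1165812736 / 361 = 3229398.16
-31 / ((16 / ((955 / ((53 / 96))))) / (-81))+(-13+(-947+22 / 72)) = 516137983 / 1908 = 270512.57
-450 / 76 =-225 / 38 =-5.92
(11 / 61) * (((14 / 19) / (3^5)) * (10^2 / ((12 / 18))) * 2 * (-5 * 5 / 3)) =-385000 / 281637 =-1.37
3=3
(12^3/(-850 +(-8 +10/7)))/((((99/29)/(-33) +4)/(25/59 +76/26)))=-225115632/129919829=-1.73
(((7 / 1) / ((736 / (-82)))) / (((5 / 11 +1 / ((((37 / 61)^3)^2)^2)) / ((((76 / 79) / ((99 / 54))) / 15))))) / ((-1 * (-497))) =-5128119612549387483899 / 37709718138463826999491695520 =-0.00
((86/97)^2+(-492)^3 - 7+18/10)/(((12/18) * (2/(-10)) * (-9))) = -933807906769/9409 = -99246243.68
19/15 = 1.27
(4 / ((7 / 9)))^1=5.14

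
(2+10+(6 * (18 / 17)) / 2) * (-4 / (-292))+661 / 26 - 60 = -1108951 / 32266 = -34.37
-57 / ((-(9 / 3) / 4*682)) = 38 / 341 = 0.11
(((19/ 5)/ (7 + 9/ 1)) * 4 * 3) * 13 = 741/ 20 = 37.05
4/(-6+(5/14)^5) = -2151296/3223819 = -0.67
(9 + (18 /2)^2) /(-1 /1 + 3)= 45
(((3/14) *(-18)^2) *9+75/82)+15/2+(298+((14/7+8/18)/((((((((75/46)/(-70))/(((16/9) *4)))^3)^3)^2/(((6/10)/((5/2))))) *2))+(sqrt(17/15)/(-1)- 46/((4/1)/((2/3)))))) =743857458150709153027620617593534214581306448116207328867274555320970316640979716145944/4774753910028218402235597182178497314453125- sqrt(255)/15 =155789695587958169080458100000000000000000000.00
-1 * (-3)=3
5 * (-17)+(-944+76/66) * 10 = -313945/33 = -9513.48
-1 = -1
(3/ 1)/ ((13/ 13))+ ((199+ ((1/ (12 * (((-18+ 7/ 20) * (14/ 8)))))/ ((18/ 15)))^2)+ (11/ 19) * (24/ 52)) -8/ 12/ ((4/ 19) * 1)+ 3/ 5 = 243953308697167/ 1221595608870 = 199.70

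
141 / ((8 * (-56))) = -141 / 448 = -0.31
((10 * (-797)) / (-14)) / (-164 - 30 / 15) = -3985 / 1162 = -3.43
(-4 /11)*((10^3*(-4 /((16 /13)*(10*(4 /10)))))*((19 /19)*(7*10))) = 20681.82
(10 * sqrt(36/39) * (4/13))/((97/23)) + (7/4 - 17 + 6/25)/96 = -1501/9600 + 1840 * sqrt(39)/16393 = 0.54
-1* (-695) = 695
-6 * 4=-24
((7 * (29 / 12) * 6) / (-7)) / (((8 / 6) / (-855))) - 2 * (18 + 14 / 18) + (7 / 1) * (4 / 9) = 666985 / 72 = 9263.68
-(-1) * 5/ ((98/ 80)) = 200/ 49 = 4.08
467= 467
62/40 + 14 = 311/20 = 15.55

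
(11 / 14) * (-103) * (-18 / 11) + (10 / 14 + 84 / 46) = 21730 / 161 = 134.97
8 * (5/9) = 40/9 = 4.44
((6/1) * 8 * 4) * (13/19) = 2496/19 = 131.37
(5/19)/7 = 5/133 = 0.04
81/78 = 27/26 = 1.04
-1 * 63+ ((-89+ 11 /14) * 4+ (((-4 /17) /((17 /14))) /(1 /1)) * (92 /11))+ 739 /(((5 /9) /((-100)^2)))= 296000115867 /22253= 13301582.52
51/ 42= 17/ 14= 1.21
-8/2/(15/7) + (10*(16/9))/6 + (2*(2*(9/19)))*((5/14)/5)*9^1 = 41554/17955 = 2.31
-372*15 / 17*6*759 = -25411320 / 17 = -1494783.53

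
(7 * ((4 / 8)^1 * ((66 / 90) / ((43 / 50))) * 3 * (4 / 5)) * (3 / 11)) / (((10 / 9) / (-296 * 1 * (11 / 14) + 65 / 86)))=-3767931 / 9245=-407.56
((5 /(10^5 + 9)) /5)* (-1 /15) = -1 /1500135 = -0.00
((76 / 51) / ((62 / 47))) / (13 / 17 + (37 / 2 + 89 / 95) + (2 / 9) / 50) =5090100 / 91045171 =0.06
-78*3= -234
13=13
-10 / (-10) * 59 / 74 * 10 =295 / 37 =7.97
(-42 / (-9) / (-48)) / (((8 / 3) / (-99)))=231 / 64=3.61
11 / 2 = 5.50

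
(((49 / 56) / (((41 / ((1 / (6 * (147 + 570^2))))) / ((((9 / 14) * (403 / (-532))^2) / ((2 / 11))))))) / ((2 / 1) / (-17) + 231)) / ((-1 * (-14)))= 30370483 / 4421602523504588800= 0.00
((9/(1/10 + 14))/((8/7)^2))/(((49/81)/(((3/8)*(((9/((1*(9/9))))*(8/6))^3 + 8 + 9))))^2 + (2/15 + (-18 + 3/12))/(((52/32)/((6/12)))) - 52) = -1718043284104875/201865294053240992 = -0.01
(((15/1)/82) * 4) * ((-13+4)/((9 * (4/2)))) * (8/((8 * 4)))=-15/164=-0.09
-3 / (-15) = 1 / 5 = 0.20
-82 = -82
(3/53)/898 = 3/47594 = 0.00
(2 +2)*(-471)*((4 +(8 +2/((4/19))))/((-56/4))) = 20253/7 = 2893.29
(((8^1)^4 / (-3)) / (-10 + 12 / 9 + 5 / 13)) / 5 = 53248 / 1615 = 32.97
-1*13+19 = 6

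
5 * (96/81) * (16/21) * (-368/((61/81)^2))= -76308480/26047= -2929.65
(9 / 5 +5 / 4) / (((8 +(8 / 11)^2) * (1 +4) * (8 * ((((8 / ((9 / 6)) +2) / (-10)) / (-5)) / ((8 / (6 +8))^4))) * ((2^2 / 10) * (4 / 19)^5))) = 8307312145 / 211441664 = 39.29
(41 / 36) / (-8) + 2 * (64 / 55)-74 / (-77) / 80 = 4429 / 2016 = 2.20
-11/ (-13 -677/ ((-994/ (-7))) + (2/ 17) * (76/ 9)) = 238986/ 364435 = 0.66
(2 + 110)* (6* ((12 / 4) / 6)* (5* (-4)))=-6720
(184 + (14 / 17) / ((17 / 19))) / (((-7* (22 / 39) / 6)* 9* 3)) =-231582 / 22253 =-10.41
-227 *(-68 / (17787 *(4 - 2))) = 7718 / 17787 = 0.43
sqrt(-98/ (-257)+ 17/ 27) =sqrt(5408565)/ 2313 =1.01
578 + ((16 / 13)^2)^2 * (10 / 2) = 16835938 / 28561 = 589.47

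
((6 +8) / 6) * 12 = 28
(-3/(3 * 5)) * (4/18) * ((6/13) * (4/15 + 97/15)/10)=-202/14625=-0.01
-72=-72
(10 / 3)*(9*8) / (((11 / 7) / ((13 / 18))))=3640 / 33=110.30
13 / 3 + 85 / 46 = 853 / 138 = 6.18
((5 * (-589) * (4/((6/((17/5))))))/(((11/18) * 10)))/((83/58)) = -763.31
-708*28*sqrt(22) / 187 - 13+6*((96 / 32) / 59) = -19824*sqrt(22) / 187 - 749 / 59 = -509.93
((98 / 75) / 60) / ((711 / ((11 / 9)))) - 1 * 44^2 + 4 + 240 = -24360992461 / 14397750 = -1692.00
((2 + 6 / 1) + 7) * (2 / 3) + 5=15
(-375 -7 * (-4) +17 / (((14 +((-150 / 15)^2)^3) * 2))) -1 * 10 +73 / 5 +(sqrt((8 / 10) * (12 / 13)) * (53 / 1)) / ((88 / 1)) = -341.88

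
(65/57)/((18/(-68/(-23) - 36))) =-1300/621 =-2.09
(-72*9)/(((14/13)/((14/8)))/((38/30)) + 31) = -160056/7777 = -20.58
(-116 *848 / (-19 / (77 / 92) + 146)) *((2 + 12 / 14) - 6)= 11902528 / 4747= 2507.38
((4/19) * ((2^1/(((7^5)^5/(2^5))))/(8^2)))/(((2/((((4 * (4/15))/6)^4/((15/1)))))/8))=65536/1567277559925220630340935746875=0.00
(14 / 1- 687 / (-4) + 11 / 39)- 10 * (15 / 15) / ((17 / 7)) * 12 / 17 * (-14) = 10221629 / 45084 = 226.72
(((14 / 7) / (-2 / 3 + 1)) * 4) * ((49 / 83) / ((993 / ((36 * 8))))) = 112896 / 27473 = 4.11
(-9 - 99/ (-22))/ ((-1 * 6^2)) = 1/ 8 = 0.12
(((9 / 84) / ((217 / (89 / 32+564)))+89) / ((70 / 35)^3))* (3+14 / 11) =116552339 / 2444288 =47.68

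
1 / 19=0.05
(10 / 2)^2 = 25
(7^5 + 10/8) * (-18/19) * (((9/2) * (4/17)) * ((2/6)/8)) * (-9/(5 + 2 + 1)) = 16337619/20672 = 790.33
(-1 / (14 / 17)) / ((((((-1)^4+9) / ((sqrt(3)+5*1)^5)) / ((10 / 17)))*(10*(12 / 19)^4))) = -46263955 / 145152 -126541691*sqrt(3) / 725760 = -620.72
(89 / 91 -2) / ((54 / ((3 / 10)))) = -31 / 5460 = -0.01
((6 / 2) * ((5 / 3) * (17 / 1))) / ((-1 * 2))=-85 / 2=-42.50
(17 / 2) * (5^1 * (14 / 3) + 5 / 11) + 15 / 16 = 107255 / 528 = 203.13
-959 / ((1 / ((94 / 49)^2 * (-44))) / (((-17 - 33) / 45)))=-532634080 / 3087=-172541.00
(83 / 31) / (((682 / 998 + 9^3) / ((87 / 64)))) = 3603279 / 722398208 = 0.00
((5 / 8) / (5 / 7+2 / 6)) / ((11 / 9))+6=12561 / 1936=6.49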